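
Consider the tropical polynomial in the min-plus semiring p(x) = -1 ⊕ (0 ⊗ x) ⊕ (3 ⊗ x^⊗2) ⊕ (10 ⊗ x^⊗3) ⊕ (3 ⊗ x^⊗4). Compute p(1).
p(1) = -1

A tropical monomial a ⊗ x^⊗i evaluates to a + i · x. Evaluating each term at x = 1:
  Term 0 contributes -1 + 0 · 1 = -1
  Term 1 contributes 0 + 1 · 1 = 1
  Term 2 contributes 3 + 2 · 1 = 5
  Term 3 contributes 10 + 3 · 1 = 13
  Term 4 contributes 3 + 4 · 1 = 7
p(1) = ⊕ of these = min[-1, 1, 5, 13, 7] = -1.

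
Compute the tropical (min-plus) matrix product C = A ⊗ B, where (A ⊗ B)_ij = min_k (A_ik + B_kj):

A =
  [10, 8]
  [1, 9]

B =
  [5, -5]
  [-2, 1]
A ⊗ B =
  [6, 5]
  [6, -4]

Apply the min-plus product entry-by-entry:
  C[0][0] = min over k of (A[0][0] + B[0][0] = 10 + 5 = 15, A[0][1] + B[1][0] = 8 + -2 = 6) = 6 (attained at k = 1)
  C[0][1] = min over k of (A[0][0] + B[0][1] = 10 + -5 = 5, A[0][1] + B[1][1] = 8 + 1 = 9) = 5 (attained at k = 0)
  C[1][0] = min over k of (A[1][0] + B[0][0] = 1 + 5 = 6, A[1][1] + B[1][0] = 9 + -2 = 7) = 6 (attained at k = 0)
  C[1][1] = min over k of (A[1][0] + B[0][1] = 1 + -5 = -4, A[1][1] + B[1][1] = 9 + 1 = 10) = -4 (attained at k = 0)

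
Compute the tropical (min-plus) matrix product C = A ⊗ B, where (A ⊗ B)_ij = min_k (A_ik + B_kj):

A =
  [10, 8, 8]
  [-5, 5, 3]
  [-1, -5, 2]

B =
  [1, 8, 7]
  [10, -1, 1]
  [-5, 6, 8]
A ⊗ B =
  [3, 7, 9]
  [-4, 3, 2]
  [-3, -6, -4]

Apply the min-plus product entry-by-entry:
  C[0][0] = min over k of (A[0][0] + B[0][0] = 10 + 1 = 11, A[0][1] + B[1][0] = 8 + 10 = 18, A[0][2] + B[2][0] = 8 + -5 = 3) = 3 (attained at k = 2)
  C[0][1] = min over k of (A[0][0] + B[0][1] = 10 + 8 = 18, A[0][1] + B[1][1] = 8 + -1 = 7, A[0][2] + B[2][1] = 8 + 6 = 14) = 7 (attained at k = 1)
  C[0][2] = min over k of (A[0][0] + B[0][2] = 10 + 7 = 17, A[0][1] + B[1][2] = 8 + 1 = 9, A[0][2] + B[2][2] = 8 + 8 = 16) = 9 (attained at k = 1)
  C[1][0] = min over k of (A[1][0] + B[0][0] = -5 + 1 = -4, A[1][1] + B[1][0] = 5 + 10 = 15, A[1][2] + B[2][0] = 3 + -5 = -2) = -4 (attained at k = 0)
  C[1][1] = min over k of (A[1][0] + B[0][1] = -5 + 8 = 3, A[1][1] + B[1][1] = 5 + -1 = 4, A[1][2] + B[2][1] = 3 + 6 = 9) = 3 (attained at k = 0)
  C[1][2] = min over k of (A[1][0] + B[0][2] = -5 + 7 = 2, A[1][1] + B[1][2] = 5 + 1 = 6, A[1][2] + B[2][2] = 3 + 8 = 11) = 2 (attained at k = 0)
  C[2][0] = min over k of (A[2][0] + B[0][0] = -1 + 1 = 0, A[2][1] + B[1][0] = -5 + 10 = 5, A[2][2] + B[2][0] = 2 + -5 = -3) = -3 (attained at k = 2)
  C[2][1] = min over k of (A[2][0] + B[0][1] = -1 + 8 = 7, A[2][1] + B[1][1] = -5 + -1 = -6, A[2][2] + B[2][1] = 2 + 6 = 8) = -6 (attained at k = 1)
  C[2][2] = min over k of (A[2][0] + B[0][2] = -1 + 7 = 6, A[2][1] + B[1][2] = -5 + 1 = -4, A[2][2] + B[2][2] = 2 + 8 = 10) = -4 (attained at k = 1)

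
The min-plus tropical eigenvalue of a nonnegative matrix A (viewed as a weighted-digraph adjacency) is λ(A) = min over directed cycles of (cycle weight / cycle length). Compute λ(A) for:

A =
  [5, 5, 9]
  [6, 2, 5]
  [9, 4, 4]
λ(A) = 2

Enumerate directed cycles and compute their means (weight / length). Sample:
  cycle 0 → 0: weight = 5, length = 1, mean = 5/1 ≈ 5.000
  cycle 1 → 1: weight = 2, length = 1, mean = 2/1 ≈ 2.000
  cycle 2 → 2: weight = 4, length = 1, mean = 4/1 ≈ 4.000
  cycle 0 → 1 → 0: weight = 11, length = 2, mean = 11/2 ≈ 5.500
  cycle 0 → 2 → 0: weight = 18, length = 2, mean = 18/2 ≈ 9.000
  cycle 1 → 0 → 1: weight = 11, length = 2, mean = 11/2 ≈ 5.500
Minimum mean = 2.000, attained e.g. along the cycle 1 → 1 with weight 2 and length 1. So λ(A) = 2/1 = 2.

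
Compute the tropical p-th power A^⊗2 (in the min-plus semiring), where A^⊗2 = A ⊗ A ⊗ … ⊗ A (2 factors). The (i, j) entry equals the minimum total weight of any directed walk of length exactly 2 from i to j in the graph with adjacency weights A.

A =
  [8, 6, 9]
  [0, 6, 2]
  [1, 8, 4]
A^⊗2 =
  [6, 12, 8]
  [3, 6, 6]
  [5, 7, 8]

Each entry (A^⊗2)_ij equals the minimum over all length-2 walks i = v_0 → v_1 → … → v_2 = j of Σ_t A[v_t][v_{t+1}]. For example, for (i, j) = (0, 2) we minimise over 3 possible intermediate vertex sequences; the minimum is 8, attained along the walk 0 → 1 → 2.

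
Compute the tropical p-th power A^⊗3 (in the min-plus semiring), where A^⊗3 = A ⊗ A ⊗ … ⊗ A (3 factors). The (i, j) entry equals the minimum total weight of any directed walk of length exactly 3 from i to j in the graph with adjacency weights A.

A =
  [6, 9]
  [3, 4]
A^⊗3 =
  [16, 17]
  [11, 12]

Each entry (A^⊗3)_ij equals the minimum over all length-3 walks i = v_0 → v_1 → … → v_3 = j of Σ_t A[v_t][v_{t+1}]. For example, for (i, j) = (0, 1) we minimise over 4 possible intermediate vertex sequences; the minimum is 17, attained along the walk 0 → 1 → 1 → 1.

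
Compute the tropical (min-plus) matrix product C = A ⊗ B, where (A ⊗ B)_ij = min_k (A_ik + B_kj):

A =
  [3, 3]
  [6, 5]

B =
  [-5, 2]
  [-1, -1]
A ⊗ B =
  [-2, 2]
  [1, 4]

Apply the min-plus product entry-by-entry:
  C[0][0] = min over k of (A[0][0] + B[0][0] = 3 + -5 = -2, A[0][1] + B[1][0] = 3 + -1 = 2) = -2 (attained at k = 0)
  C[0][1] = min over k of (A[0][0] + B[0][1] = 3 + 2 = 5, A[0][1] + B[1][1] = 3 + -1 = 2) = 2 (attained at k = 1)
  C[1][0] = min over k of (A[1][0] + B[0][0] = 6 + -5 = 1, A[1][1] + B[1][0] = 5 + -1 = 4) = 1 (attained at k = 0)
  C[1][1] = min over k of (A[1][0] + B[0][1] = 6 + 2 = 8, A[1][1] + B[1][1] = 5 + -1 = 4) = 4 (attained at k = 1)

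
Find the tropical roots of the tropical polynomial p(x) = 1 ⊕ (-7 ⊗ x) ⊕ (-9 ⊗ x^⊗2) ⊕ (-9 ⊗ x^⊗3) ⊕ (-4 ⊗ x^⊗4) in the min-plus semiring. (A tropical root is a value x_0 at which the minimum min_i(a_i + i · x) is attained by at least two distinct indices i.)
Roots: {-5, 0, 2, 8}

Each tropical root is a break point of the lower envelope of the lines y = a_i + i · x (there are 5 lines, with slopes 0, 1, ..., 4). Only the lines that attain the minimum somewhere contribute to roots; other lines are dominated. Here the surviving (envelope) indices are i = 4, i = 3, i = 2, i = 1, i = 0.
Intersections between consecutive envelope lines give the roots: for adjacent envelope indices i < j the intersection is x = (a_i − a_j) / (j − i). Reading off the sorted break points: {-5, 0, 2, 8}.
Verification: at each break x_0, at least two indices attain the minimum of min_i(a_i + i · x_0).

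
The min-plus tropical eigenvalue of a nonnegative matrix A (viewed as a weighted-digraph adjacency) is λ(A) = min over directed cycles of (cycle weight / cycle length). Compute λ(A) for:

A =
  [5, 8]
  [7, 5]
λ(A) = 5

Enumerate directed cycles and compute their means (weight / length). Sample:
  cycle 0 → 0: weight = 5, length = 1, mean = 5/1 ≈ 5.000
  cycle 1 → 1: weight = 5, length = 1, mean = 5/1 ≈ 5.000
  cycle 0 → 1 → 0: weight = 15, length = 2, mean = 15/2 ≈ 7.500
  cycle 1 → 0 → 1: weight = 15, length = 2, mean = 15/2 ≈ 7.500
Minimum mean = 5.000, attained e.g. along the cycle 0 → 0 with weight 5 and length 1. So λ(A) = 5/1 = 5.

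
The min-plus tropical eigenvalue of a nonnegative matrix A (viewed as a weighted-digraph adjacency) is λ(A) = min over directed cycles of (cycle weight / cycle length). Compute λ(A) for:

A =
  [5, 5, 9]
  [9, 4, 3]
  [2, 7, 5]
λ(A) = 10/3

Enumerate directed cycles and compute their means (weight / length). Sample:
  cycle 0 → 0: weight = 5, length = 1, mean = 5/1 ≈ 5.000
  cycle 1 → 1: weight = 4, length = 1, mean = 4/1 ≈ 4.000
  cycle 2 → 2: weight = 5, length = 1, mean = 5/1 ≈ 5.000
  cycle 0 → 1 → 0: weight = 14, length = 2, mean = 14/2 ≈ 7.000
  cycle 0 → 2 → 0: weight = 11, length = 2, mean = 11/2 ≈ 5.500
  cycle 1 → 0 → 1: weight = 14, length = 2, mean = 14/2 ≈ 7.000
Minimum mean = 3.333, attained e.g. along the cycle 0 → 1 → 2 → 0 with weight 10 and length 3. So λ(A) = 10/3 = 10/3.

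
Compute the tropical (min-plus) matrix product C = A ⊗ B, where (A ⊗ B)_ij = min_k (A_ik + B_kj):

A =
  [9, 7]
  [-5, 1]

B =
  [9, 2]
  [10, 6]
A ⊗ B =
  [17, 11]
  [4, -3]

Apply the min-plus product entry-by-entry:
  C[0][0] = min over k of (A[0][0] + B[0][0] = 9 + 9 = 18, A[0][1] + B[1][0] = 7 + 10 = 17) = 17 (attained at k = 1)
  C[0][1] = min over k of (A[0][0] + B[0][1] = 9 + 2 = 11, A[0][1] + B[1][1] = 7 + 6 = 13) = 11 (attained at k = 0)
  C[1][0] = min over k of (A[1][0] + B[0][0] = -5 + 9 = 4, A[1][1] + B[1][0] = 1 + 10 = 11) = 4 (attained at k = 0)
  C[1][1] = min over k of (A[1][0] + B[0][1] = -5 + 2 = -3, A[1][1] + B[1][1] = 1 + 6 = 7) = -3 (attained at k = 0)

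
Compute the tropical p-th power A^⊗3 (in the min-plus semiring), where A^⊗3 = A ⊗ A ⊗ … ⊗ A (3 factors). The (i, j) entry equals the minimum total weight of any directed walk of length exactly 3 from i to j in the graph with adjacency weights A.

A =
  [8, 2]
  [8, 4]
A^⊗3 =
  [14, 10]
  [16, 12]

Each entry (A^⊗3)_ij equals the minimum over all length-3 walks i = v_0 → v_1 → … → v_3 = j of Σ_t A[v_t][v_{t+1}]. For example, for (i, j) = (0, 1) we minimise over 4 possible intermediate vertex sequences; the minimum is 10, attained along the walk 0 → 1 → 1 → 1.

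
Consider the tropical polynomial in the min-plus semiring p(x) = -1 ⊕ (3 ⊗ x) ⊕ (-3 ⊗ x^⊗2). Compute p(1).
p(1) = -1

A tropical monomial a ⊗ x^⊗i evaluates to a + i · x. Evaluating each term at x = 1:
  Term 0 contributes -1 + 0 · 1 = -1
  Term 1 contributes 3 + 1 · 1 = 4
  Term 2 contributes -3 + 2 · 1 = -1
p(1) = ⊕ of these = min[-1, 4, -1] = -1.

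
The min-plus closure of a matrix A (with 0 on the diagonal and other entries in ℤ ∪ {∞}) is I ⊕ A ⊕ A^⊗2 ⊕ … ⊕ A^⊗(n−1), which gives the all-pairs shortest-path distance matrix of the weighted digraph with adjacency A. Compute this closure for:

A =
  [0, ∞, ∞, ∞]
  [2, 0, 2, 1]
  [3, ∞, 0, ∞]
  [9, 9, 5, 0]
Closure =
  [0, ∞, ∞, ∞]
  [2, 0, 2, 1]
  [3, ∞, 0, ∞]
  [8, 9, 5, 0]

This is the Floyd-Warshall all-pairs shortest-path computation. For each intermediate vertex k = 0, 1, …, 3, update dist[i][j] ← min(dist[i][j], dist[i][k] + dist[k][j]). The final matrix gives, for each (i, j), the minimum total weight of any directed path from i to j (possibly empty when i = j).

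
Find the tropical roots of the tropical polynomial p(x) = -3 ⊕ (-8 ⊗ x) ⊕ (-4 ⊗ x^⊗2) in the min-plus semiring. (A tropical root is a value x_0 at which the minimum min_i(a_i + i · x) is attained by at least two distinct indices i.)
Roots: {-4, 5}

Each tropical root is a break point of the lower envelope of the lines y = a_i + i · x (there are 3 lines, with slopes 0, 1, ..., 2). Only the lines that attain the minimum somewhere contribute to roots; other lines are dominated. Here the surviving (envelope) indices are i = 2, i = 1, i = 0.
Intersections between consecutive envelope lines give the roots: for adjacent envelope indices i < j the intersection is x = (a_i − a_j) / (j − i). Reading off the sorted break points: {-4, 5}.
Verification: at each break x_0, at least two indices attain the minimum of min_i(a_i + i · x_0).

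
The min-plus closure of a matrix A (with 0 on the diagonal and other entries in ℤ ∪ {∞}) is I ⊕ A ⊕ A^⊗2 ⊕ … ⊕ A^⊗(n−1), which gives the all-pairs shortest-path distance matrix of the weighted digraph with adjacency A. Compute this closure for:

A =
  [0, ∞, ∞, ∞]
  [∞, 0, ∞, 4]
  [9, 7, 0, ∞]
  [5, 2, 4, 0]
Closure =
  [0, ∞, ∞, ∞]
  [9, 0, 8, 4]
  [9, 7, 0, 11]
  [5, 2, 4, 0]

This is the Floyd-Warshall all-pairs shortest-path computation. For each intermediate vertex k = 0, 1, …, 3, update dist[i][j] ← min(dist[i][j], dist[i][k] + dist[k][j]). The final matrix gives, for each (i, j), the minimum total weight of any directed path from i to j (possibly empty when i = j).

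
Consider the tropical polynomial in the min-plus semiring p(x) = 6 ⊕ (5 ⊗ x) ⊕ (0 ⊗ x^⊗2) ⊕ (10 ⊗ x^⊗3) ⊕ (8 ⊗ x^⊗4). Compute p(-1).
p(-1) = -2

A tropical monomial a ⊗ x^⊗i evaluates to a + i · x. Evaluating each term at x = -1:
  Term 0 contributes 6 + 0 · -1 = 6
  Term 1 contributes 5 + 1 · -1 = 4
  Term 2 contributes 0 + 2 · -1 = -2
  Term 3 contributes 10 + 3 · -1 = 7
  Term 4 contributes 8 + 4 · -1 = 4
p(-1) = ⊕ of these = min[6, 4, -2, 7, 4] = -2.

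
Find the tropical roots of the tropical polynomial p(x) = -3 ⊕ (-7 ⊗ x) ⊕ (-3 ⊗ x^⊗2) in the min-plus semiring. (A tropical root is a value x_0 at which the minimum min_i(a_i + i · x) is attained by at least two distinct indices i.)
Roots: {-4, 4}

Each tropical root is a break point of the lower envelope of the lines y = a_i + i · x (there are 3 lines, with slopes 0, 1, ..., 2). Only the lines that attain the minimum somewhere contribute to roots; other lines are dominated. Here the surviving (envelope) indices are i = 2, i = 1, i = 0.
Intersections between consecutive envelope lines give the roots: for adjacent envelope indices i < j the intersection is x = (a_i − a_j) / (j − i). Reading off the sorted break points: {-4, 4}.
Verification: at each break x_0, at least two indices attain the minimum of min_i(a_i + i · x_0).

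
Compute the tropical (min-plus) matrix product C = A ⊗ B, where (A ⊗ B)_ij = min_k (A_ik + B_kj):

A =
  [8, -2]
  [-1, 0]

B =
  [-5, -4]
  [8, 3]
A ⊗ B =
  [3, 1]
  [-6, -5]

Apply the min-plus product entry-by-entry:
  C[0][0] = min over k of (A[0][0] + B[0][0] = 8 + -5 = 3, A[0][1] + B[1][0] = -2 + 8 = 6) = 3 (attained at k = 0)
  C[0][1] = min over k of (A[0][0] + B[0][1] = 8 + -4 = 4, A[0][1] + B[1][1] = -2 + 3 = 1) = 1 (attained at k = 1)
  C[1][0] = min over k of (A[1][0] + B[0][0] = -1 + -5 = -6, A[1][1] + B[1][0] = 0 + 8 = 8) = -6 (attained at k = 0)
  C[1][1] = min over k of (A[1][0] + B[0][1] = -1 + -4 = -5, A[1][1] + B[1][1] = 0 + 3 = 3) = -5 (attained at k = 0)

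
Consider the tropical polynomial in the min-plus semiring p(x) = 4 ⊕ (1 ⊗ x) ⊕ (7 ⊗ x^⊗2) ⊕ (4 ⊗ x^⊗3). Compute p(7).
p(7) = 4

A tropical monomial a ⊗ x^⊗i evaluates to a + i · x. Evaluating each term at x = 7:
  Term 0 contributes 4 + 0 · 7 = 4
  Term 1 contributes 1 + 1 · 7 = 8
  Term 2 contributes 7 + 2 · 7 = 21
  Term 3 contributes 4 + 3 · 7 = 25
p(7) = ⊕ of these = min[4, 8, 21, 25] = 4.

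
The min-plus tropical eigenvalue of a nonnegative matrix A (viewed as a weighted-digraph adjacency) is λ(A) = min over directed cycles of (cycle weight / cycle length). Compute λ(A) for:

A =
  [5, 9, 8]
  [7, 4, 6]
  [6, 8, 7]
λ(A) = 4

Enumerate directed cycles and compute their means (weight / length). Sample:
  cycle 0 → 0: weight = 5, length = 1, mean = 5/1 ≈ 5.000
  cycle 1 → 1: weight = 4, length = 1, mean = 4/1 ≈ 4.000
  cycle 2 → 2: weight = 7, length = 1, mean = 7/1 ≈ 7.000
  cycle 0 → 1 → 0: weight = 16, length = 2, mean = 16/2 ≈ 8.000
  cycle 0 → 2 → 0: weight = 14, length = 2, mean = 14/2 ≈ 7.000
  cycle 1 → 0 → 1: weight = 16, length = 2, mean = 16/2 ≈ 8.000
Minimum mean = 4.000, attained e.g. along the cycle 1 → 1 with weight 4 and length 1. So λ(A) = 4/1 = 4.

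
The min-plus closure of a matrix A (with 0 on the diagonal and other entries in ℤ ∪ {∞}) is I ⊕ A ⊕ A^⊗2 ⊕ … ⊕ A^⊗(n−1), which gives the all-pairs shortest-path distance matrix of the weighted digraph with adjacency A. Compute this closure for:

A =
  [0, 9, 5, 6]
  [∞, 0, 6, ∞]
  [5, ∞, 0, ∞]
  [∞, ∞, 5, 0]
Closure =
  [0, 9, 5, 6]
  [11, 0, 6, 17]
  [5, 14, 0, 11]
  [10, 19, 5, 0]

This is the Floyd-Warshall all-pairs shortest-path computation. For each intermediate vertex k = 0, 1, …, 3, update dist[i][j] ← min(dist[i][j], dist[i][k] + dist[k][j]). The final matrix gives, for each (i, j), the minimum total weight of any directed path from i to j (possibly empty when i = j).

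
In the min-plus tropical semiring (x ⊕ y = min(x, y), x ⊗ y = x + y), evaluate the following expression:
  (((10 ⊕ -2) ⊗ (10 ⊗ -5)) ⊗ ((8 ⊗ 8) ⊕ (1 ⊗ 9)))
(((10 ⊕ -2) ⊗ (10 ⊗ -5)) ⊗ ((8 ⊗ 8) ⊕ (1 ⊗ 9))) = 13

Expand innermost to outermost. Recall ⊕ takes the minimum of its arguments and ⊗ takes their sum. Working out the expression (((10 ⊕ -2) ⊗ (10 ⊗ -5)) ⊗ ((8 ⊗ 8) ⊕ (1 ⊗ 9))) gives 13.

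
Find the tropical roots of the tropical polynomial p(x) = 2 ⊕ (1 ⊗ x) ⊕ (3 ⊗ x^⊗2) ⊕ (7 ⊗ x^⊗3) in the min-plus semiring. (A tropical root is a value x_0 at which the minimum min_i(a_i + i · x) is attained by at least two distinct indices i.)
Roots: {-4, -2, 1}

Each tropical root is a break point of the lower envelope of the lines y = a_i + i · x (there are 4 lines, with slopes 0, 1, ..., 3). Only the lines that attain the minimum somewhere contribute to roots; other lines are dominated. Here the surviving (envelope) indices are i = 3, i = 2, i = 1, i = 0.
Intersections between consecutive envelope lines give the roots: for adjacent envelope indices i < j the intersection is x = (a_i − a_j) / (j − i). Reading off the sorted break points: {-4, -2, 1}.
Verification: at each break x_0, at least two indices attain the minimum of min_i(a_i + i · x_0).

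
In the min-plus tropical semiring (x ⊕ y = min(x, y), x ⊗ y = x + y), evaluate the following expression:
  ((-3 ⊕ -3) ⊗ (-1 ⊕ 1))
((-3 ⊕ -3) ⊗ (-1 ⊕ 1)) = -4

Expand innermost to outermost. Recall ⊕ takes the minimum of its arguments and ⊗ takes their sum. Working out the expression ((-3 ⊕ -3) ⊗ (-1 ⊕ 1)) gives -4.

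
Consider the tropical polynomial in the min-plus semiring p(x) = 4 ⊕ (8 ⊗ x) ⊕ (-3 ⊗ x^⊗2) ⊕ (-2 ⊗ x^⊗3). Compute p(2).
p(2) = 1

A tropical monomial a ⊗ x^⊗i evaluates to a + i · x. Evaluating each term at x = 2:
  Term 0 contributes 4 + 0 · 2 = 4
  Term 1 contributes 8 + 1 · 2 = 10
  Term 2 contributes -3 + 2 · 2 = 1
  Term 3 contributes -2 + 3 · 2 = 4
p(2) = ⊕ of these = min[4, 10, 1, 4] = 1.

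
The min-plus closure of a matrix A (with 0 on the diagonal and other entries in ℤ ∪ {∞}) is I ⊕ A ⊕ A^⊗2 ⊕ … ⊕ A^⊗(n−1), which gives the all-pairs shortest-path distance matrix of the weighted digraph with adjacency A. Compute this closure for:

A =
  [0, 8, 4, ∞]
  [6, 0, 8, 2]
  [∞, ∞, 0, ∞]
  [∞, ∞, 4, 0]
Closure =
  [0, 8, 4, 10]
  [6, 0, 6, 2]
  [∞, ∞, 0, ∞]
  [∞, ∞, 4, 0]

This is the Floyd-Warshall all-pairs shortest-path computation. For each intermediate vertex k = 0, 1, …, 3, update dist[i][j] ← min(dist[i][j], dist[i][k] + dist[k][j]). The final matrix gives, for each (i, j), the minimum total weight of any directed path from i to j (possibly empty when i = j).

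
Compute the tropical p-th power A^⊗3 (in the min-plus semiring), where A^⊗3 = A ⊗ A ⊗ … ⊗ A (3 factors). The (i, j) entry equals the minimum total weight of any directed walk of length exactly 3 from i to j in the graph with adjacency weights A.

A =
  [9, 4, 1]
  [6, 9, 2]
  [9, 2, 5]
A^⊗3 =
  [9, 8, 5]
  [10, 9, 6]
  [13, 6, 9]

Each entry (A^⊗3)_ij equals the minimum over all length-3 walks i = v_0 → v_1 → … → v_3 = j of Σ_t A[v_t][v_{t+1}]. For example, for (i, j) = (0, 2) we minimise over 9 possible intermediate vertex sequences; the minimum is 5, attained along the walk 0 → 2 → 1 → 2.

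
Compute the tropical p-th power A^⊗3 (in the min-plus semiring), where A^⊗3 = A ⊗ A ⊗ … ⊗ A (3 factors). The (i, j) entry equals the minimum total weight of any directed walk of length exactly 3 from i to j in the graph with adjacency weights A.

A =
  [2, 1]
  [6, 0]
A^⊗3 =
  [6, 1]
  [6, 0]

Each entry (A^⊗3)_ij equals the minimum over all length-3 walks i = v_0 → v_1 → … → v_3 = j of Σ_t A[v_t][v_{t+1}]. For example, for (i, j) = (0, 1) we minimise over 4 possible intermediate vertex sequences; the minimum is 1, attained along the walk 0 → 1 → 1 → 1.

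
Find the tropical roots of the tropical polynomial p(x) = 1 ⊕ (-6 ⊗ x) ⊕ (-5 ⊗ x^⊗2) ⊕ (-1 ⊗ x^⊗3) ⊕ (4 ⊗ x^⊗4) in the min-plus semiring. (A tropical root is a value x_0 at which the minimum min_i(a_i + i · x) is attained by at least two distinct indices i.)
Roots: {-5, -4, -1, 7}

Each tropical root is a break point of the lower envelope of the lines y = a_i + i · x (there are 5 lines, with slopes 0, 1, ..., 4). Only the lines that attain the minimum somewhere contribute to roots; other lines are dominated. Here the surviving (envelope) indices are i = 4, i = 3, i = 2, i = 1, i = 0.
Intersections between consecutive envelope lines give the roots: for adjacent envelope indices i < j the intersection is x = (a_i − a_j) / (j − i). Reading off the sorted break points: {-5, -4, -1, 7}.
Verification: at each break x_0, at least two indices attain the minimum of min_i(a_i + i · x_0).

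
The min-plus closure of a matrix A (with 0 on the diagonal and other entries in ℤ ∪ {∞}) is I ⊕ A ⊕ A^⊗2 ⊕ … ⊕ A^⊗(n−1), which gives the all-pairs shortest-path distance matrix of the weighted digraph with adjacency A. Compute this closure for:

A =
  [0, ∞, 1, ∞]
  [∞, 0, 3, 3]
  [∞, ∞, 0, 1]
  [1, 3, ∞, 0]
Closure =
  [0, 5, 1, 2]
  [4, 0, 3, 3]
  [2, 4, 0, 1]
  [1, 3, 2, 0]

This is the Floyd-Warshall all-pairs shortest-path computation. For each intermediate vertex k = 0, 1, …, 3, update dist[i][j] ← min(dist[i][j], dist[i][k] + dist[k][j]). The final matrix gives, for each (i, j), the minimum total weight of any directed path from i to j (possibly empty when i = j).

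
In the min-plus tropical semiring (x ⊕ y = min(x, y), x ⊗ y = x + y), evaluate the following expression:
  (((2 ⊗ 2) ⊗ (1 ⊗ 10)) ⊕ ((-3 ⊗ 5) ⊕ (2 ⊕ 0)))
(((2 ⊗ 2) ⊗ (1 ⊗ 10)) ⊕ ((-3 ⊗ 5) ⊕ (2 ⊕ 0))) = 0

Expand innermost to outermost. Recall ⊕ takes the minimum of its arguments and ⊗ takes their sum. Working out the expression (((2 ⊗ 2) ⊗ (1 ⊗ 10)) ⊕ ((-3 ⊗ 5) ⊕ (2 ⊕ 0))) gives 0.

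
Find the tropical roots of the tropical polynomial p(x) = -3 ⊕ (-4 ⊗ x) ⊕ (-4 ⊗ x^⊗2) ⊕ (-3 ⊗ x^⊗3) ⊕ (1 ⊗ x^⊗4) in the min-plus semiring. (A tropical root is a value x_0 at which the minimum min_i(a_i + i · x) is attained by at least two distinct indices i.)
Roots: {-4, -1, 0, 1}

Each tropical root is a break point of the lower envelope of the lines y = a_i + i · x (there are 5 lines, with slopes 0, 1, ..., 4). Only the lines that attain the minimum somewhere contribute to roots; other lines are dominated. Here the surviving (envelope) indices are i = 4, i = 3, i = 2, i = 1, i = 0.
Intersections between consecutive envelope lines give the roots: for adjacent envelope indices i < j the intersection is x = (a_i − a_j) / (j − i). Reading off the sorted break points: {-4, -1, 0, 1}.
Verification: at each break x_0, at least two indices attain the minimum of min_i(a_i + i · x_0).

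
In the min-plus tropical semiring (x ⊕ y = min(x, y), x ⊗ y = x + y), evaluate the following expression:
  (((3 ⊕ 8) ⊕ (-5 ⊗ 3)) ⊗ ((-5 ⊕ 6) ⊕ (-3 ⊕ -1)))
(((3 ⊕ 8) ⊕ (-5 ⊗ 3)) ⊗ ((-5 ⊕ 6) ⊕ (-3 ⊕ -1))) = -7

Expand innermost to outermost. Recall ⊕ takes the minimum of its arguments and ⊗ takes their sum. Working out the expression (((3 ⊕ 8) ⊕ (-5 ⊗ 3)) ⊗ ((-5 ⊕ 6) ⊕ (-3 ⊕ -1))) gives -7.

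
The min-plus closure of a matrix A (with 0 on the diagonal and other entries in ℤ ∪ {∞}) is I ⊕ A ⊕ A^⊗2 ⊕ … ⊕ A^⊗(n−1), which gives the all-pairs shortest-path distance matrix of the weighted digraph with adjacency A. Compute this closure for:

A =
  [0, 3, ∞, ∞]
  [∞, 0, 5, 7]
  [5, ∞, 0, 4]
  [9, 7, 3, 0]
Closure =
  [0, 3, 8, 10]
  [10, 0, 5, 7]
  [5, 8, 0, 4]
  [8, 7, 3, 0]

This is the Floyd-Warshall all-pairs shortest-path computation. For each intermediate vertex k = 0, 1, …, 3, update dist[i][j] ← min(dist[i][j], dist[i][k] + dist[k][j]). The final matrix gives, for each (i, j), the minimum total weight of any directed path from i to j (possibly empty when i = j).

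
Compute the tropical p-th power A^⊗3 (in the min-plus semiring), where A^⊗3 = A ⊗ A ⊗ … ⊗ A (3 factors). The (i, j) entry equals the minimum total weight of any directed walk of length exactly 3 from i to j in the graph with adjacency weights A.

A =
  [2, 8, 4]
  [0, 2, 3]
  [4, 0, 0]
A^⊗3 =
  [4, 4, 4]
  [3, 3, 3]
  [0, 0, 0]

Each entry (A^⊗3)_ij equals the minimum over all length-3 walks i = v_0 → v_1 → … → v_3 = j of Σ_t A[v_t][v_{t+1}]. For example, for (i, j) = (0, 2) we minimise over 9 possible intermediate vertex sequences; the minimum is 4, attained along the walk 0 → 2 → 2 → 2.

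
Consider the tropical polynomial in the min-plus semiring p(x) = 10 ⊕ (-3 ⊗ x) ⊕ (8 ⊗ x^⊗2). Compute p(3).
p(3) = 0

A tropical monomial a ⊗ x^⊗i evaluates to a + i · x. Evaluating each term at x = 3:
  Term 0 contributes 10 + 0 · 3 = 10
  Term 1 contributes -3 + 1 · 3 = 0
  Term 2 contributes 8 + 2 · 3 = 14
p(3) = ⊕ of these = min[10, 0, 14] = 0.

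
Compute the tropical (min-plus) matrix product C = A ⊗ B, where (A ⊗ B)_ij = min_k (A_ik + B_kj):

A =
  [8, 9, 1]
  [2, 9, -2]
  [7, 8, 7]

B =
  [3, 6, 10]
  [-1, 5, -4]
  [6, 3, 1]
A ⊗ B =
  [7, 4, 2]
  [4, 1, -1]
  [7, 10, 4]

Apply the min-plus product entry-by-entry:
  C[0][0] = min over k of (A[0][0] + B[0][0] = 8 + 3 = 11, A[0][1] + B[1][0] = 9 + -1 = 8, A[0][2] + B[2][0] = 1 + 6 = 7) = 7 (attained at k = 2)
  C[0][1] = min over k of (A[0][0] + B[0][1] = 8 + 6 = 14, A[0][1] + B[1][1] = 9 + 5 = 14, A[0][2] + B[2][1] = 1 + 3 = 4) = 4 (attained at k = 2)
  C[0][2] = min over k of (A[0][0] + B[0][2] = 8 + 10 = 18, A[0][1] + B[1][2] = 9 + -4 = 5, A[0][2] + B[2][2] = 1 + 1 = 2) = 2 (attained at k = 2)
  C[1][0] = min over k of (A[1][0] + B[0][0] = 2 + 3 = 5, A[1][1] + B[1][0] = 9 + -1 = 8, A[1][2] + B[2][0] = -2 + 6 = 4) = 4 (attained at k = 2)
  C[1][1] = min over k of (A[1][0] + B[0][1] = 2 + 6 = 8, A[1][1] + B[1][1] = 9 + 5 = 14, A[1][2] + B[2][1] = -2 + 3 = 1) = 1 (attained at k = 2)
  C[1][2] = min over k of (A[1][0] + B[0][2] = 2 + 10 = 12, A[1][1] + B[1][2] = 9 + -4 = 5, A[1][2] + B[2][2] = -2 + 1 = -1) = -1 (attained at k = 2)
  C[2][0] = min over k of (A[2][0] + B[0][0] = 7 + 3 = 10, A[2][1] + B[1][0] = 8 + -1 = 7, A[2][2] + B[2][0] = 7 + 6 = 13) = 7 (attained at k = 1)
  C[2][1] = min over k of (A[2][0] + B[0][1] = 7 + 6 = 13, A[2][1] + B[1][1] = 8 + 5 = 13, A[2][2] + B[2][1] = 7 + 3 = 10) = 10 (attained at k = 2)
  C[2][2] = min over k of (A[2][0] + B[0][2] = 7 + 10 = 17, A[2][1] + B[1][2] = 8 + -4 = 4, A[2][2] + B[2][2] = 7 + 1 = 8) = 4 (attained at k = 1)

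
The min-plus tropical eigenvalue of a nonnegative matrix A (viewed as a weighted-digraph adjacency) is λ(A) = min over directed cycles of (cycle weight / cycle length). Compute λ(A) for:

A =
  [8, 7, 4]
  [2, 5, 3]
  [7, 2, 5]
λ(A) = 5/2

Enumerate directed cycles and compute their means (weight / length). Sample:
  cycle 0 → 0: weight = 8, length = 1, mean = 8/1 ≈ 8.000
  cycle 1 → 1: weight = 5, length = 1, mean = 5/1 ≈ 5.000
  cycle 2 → 2: weight = 5, length = 1, mean = 5/1 ≈ 5.000
  cycle 0 → 1 → 0: weight = 9, length = 2, mean = 9/2 ≈ 4.500
  cycle 0 → 2 → 0: weight = 11, length = 2, mean = 11/2 ≈ 5.500
  cycle 1 → 0 → 1: weight = 9, length = 2, mean = 9/2 ≈ 4.500
Minimum mean = 2.500, attained e.g. along the cycle 1 → 2 → 1 with weight 5 and length 2. So λ(A) = 5/2 = 5/2.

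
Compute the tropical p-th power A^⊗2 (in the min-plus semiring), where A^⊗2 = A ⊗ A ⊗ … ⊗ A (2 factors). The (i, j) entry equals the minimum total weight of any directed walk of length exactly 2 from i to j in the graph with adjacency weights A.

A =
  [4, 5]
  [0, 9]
A^⊗2 =
  [5, 9]
  [4, 5]

Each entry (A^⊗2)_ij equals the minimum over all length-2 walks i = v_0 → v_1 → … → v_2 = j of Σ_t A[v_t][v_{t+1}]. For example, for (i, j) = (0, 1) we minimise over 2 possible intermediate vertex sequences; the minimum is 9, attained along the walk 0 → 0 → 1.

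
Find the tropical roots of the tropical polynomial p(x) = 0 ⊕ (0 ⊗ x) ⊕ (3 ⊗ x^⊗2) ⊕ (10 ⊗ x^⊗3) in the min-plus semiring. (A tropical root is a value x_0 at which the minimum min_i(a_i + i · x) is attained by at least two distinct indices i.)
Roots: {-7, -3, 0}

Each tropical root is a break point of the lower envelope of the lines y = a_i + i · x (there are 4 lines, with slopes 0, 1, ..., 3). Only the lines that attain the minimum somewhere contribute to roots; other lines are dominated. Here the surviving (envelope) indices are i = 3, i = 2, i = 1, i = 0.
Intersections between consecutive envelope lines give the roots: for adjacent envelope indices i < j the intersection is x = (a_i − a_j) / (j − i). Reading off the sorted break points: {-7, -3, 0}.
Verification: at each break x_0, at least two indices attain the minimum of min_i(a_i + i · x_0).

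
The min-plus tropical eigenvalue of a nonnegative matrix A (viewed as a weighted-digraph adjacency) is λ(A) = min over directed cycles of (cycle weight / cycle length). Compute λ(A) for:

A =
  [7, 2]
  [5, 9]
λ(A) = 7/2

Enumerate directed cycles and compute their means (weight / length). Sample:
  cycle 0 → 0: weight = 7, length = 1, mean = 7/1 ≈ 7.000
  cycle 1 → 1: weight = 9, length = 1, mean = 9/1 ≈ 9.000
  cycle 0 → 1 → 0: weight = 7, length = 2, mean = 7/2 ≈ 3.500
  cycle 1 → 0 → 1: weight = 7, length = 2, mean = 7/2 ≈ 3.500
Minimum mean = 3.500, attained e.g. along the cycle 0 → 1 → 0 with weight 7 and length 2. So λ(A) = 7/2 = 7/2.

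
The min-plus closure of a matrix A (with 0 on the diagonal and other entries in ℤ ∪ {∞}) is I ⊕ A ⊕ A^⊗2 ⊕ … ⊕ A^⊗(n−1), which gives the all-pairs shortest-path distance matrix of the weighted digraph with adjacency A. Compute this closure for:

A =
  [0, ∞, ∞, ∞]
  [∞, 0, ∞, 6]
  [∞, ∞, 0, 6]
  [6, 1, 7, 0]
Closure =
  [0, ∞, ∞, ∞]
  [12, 0, 13, 6]
  [12, 7, 0, 6]
  [6, 1, 7, 0]

This is the Floyd-Warshall all-pairs shortest-path computation. For each intermediate vertex k = 0, 1, …, 3, update dist[i][j] ← min(dist[i][j], dist[i][k] + dist[k][j]). The final matrix gives, for each (i, j), the minimum total weight of any directed path from i to j (possibly empty when i = j).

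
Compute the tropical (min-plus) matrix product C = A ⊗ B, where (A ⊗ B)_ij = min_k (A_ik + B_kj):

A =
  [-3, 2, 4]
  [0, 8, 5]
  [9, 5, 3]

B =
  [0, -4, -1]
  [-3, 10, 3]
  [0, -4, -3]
A ⊗ B =
  [-3, -7, -4]
  [0, -4, -1]
  [2, -1, 0]

Apply the min-plus product entry-by-entry:
  C[0][0] = min over k of (A[0][0] + B[0][0] = -3 + 0 = -3, A[0][1] + B[1][0] = 2 + -3 = -1, A[0][2] + B[2][0] = 4 + 0 = 4) = -3 (attained at k = 0)
  C[0][1] = min over k of (A[0][0] + B[0][1] = -3 + -4 = -7, A[0][1] + B[1][1] = 2 + 10 = 12, A[0][2] + B[2][1] = 4 + -4 = 0) = -7 (attained at k = 0)
  C[0][2] = min over k of (A[0][0] + B[0][2] = -3 + -1 = -4, A[0][1] + B[1][2] = 2 + 3 = 5, A[0][2] + B[2][2] = 4 + -3 = 1) = -4 (attained at k = 0)
  C[1][0] = min over k of (A[1][0] + B[0][0] = 0 + 0 = 0, A[1][1] + B[1][0] = 8 + -3 = 5, A[1][2] + B[2][0] = 5 + 0 = 5) = 0 (attained at k = 0)
  C[1][1] = min over k of (A[1][0] + B[0][1] = 0 + -4 = -4, A[1][1] + B[1][1] = 8 + 10 = 18, A[1][2] + B[2][1] = 5 + -4 = 1) = -4 (attained at k = 0)
  C[1][2] = min over k of (A[1][0] + B[0][2] = 0 + -1 = -1, A[1][1] + B[1][2] = 8 + 3 = 11, A[1][2] + B[2][2] = 5 + -3 = 2) = -1 (attained at k = 0)
  C[2][0] = min over k of (A[2][0] + B[0][0] = 9 + 0 = 9, A[2][1] + B[1][0] = 5 + -3 = 2, A[2][2] + B[2][0] = 3 + 0 = 3) = 2 (attained at k = 1)
  C[2][1] = min over k of (A[2][0] + B[0][1] = 9 + -4 = 5, A[2][1] + B[1][1] = 5 + 10 = 15, A[2][2] + B[2][1] = 3 + -4 = -1) = -1 (attained at k = 2)
  C[2][2] = min over k of (A[2][0] + B[0][2] = 9 + -1 = 8, A[2][1] + B[1][2] = 5 + 3 = 8, A[2][2] + B[2][2] = 3 + -3 = 0) = 0 (attained at k = 2)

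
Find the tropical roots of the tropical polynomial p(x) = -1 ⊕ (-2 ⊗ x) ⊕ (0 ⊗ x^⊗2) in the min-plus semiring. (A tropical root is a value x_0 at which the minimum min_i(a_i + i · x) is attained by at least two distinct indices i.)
Roots: {-2, 1}

Each tropical root is a break point of the lower envelope of the lines y = a_i + i · x (there are 3 lines, with slopes 0, 1, ..., 2). Only the lines that attain the minimum somewhere contribute to roots; other lines are dominated. Here the surviving (envelope) indices are i = 2, i = 1, i = 0.
Intersections between consecutive envelope lines give the roots: for adjacent envelope indices i < j the intersection is x = (a_i − a_j) / (j − i). Reading off the sorted break points: {-2, 1}.
Verification: at each break x_0, at least two indices attain the minimum of min_i(a_i + i · x_0).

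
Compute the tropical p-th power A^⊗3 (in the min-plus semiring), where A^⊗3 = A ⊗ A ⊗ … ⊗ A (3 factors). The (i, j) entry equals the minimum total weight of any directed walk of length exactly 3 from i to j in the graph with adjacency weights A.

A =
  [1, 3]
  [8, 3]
A^⊗3 =
  [3, 5]
  [10, 9]

Each entry (A^⊗3)_ij equals the minimum over all length-3 walks i = v_0 → v_1 → … → v_3 = j of Σ_t A[v_t][v_{t+1}]. For example, for (i, j) = (0, 1) we minimise over 4 possible intermediate vertex sequences; the minimum is 5, attained along the walk 0 → 0 → 0 → 1.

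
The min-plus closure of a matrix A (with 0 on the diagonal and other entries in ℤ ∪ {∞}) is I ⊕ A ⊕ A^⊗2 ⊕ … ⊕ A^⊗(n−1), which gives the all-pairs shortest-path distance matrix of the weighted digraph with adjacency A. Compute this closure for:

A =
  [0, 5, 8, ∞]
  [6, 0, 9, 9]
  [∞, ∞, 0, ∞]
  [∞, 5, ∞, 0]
Closure =
  [0, 5, 8, 14]
  [6, 0, 9, 9]
  [∞, ∞, 0, ∞]
  [11, 5, 14, 0]

This is the Floyd-Warshall all-pairs shortest-path computation. For each intermediate vertex k = 0, 1, …, 3, update dist[i][j] ← min(dist[i][j], dist[i][k] + dist[k][j]). The final matrix gives, for each (i, j), the minimum total weight of any directed path from i to j (possibly empty when i = j).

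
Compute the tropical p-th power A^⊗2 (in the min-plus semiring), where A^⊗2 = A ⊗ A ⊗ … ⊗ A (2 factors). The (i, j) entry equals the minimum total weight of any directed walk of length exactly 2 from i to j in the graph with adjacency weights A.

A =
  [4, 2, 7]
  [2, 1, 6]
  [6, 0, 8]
A^⊗2 =
  [4, 3, 8]
  [3, 2, 7]
  [2, 1, 6]

Each entry (A^⊗2)_ij equals the minimum over all length-2 walks i = v_0 → v_1 → … → v_2 = j of Σ_t A[v_t][v_{t+1}]. For example, for (i, j) = (0, 2) we minimise over 3 possible intermediate vertex sequences; the minimum is 8, attained along the walk 0 → 1 → 2.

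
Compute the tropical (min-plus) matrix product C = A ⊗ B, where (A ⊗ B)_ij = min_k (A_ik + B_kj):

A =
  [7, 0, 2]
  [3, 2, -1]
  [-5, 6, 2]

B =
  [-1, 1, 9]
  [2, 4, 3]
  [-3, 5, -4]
A ⊗ B =
  [-1, 4, -2]
  [-4, 4, -5]
  [-6, -4, -2]

Apply the min-plus product entry-by-entry:
  C[0][0] = min over k of (A[0][0] + B[0][0] = 7 + -1 = 6, A[0][1] + B[1][0] = 0 + 2 = 2, A[0][2] + B[2][0] = 2 + -3 = -1) = -1 (attained at k = 2)
  C[0][1] = min over k of (A[0][0] + B[0][1] = 7 + 1 = 8, A[0][1] + B[1][1] = 0 + 4 = 4, A[0][2] + B[2][1] = 2 + 5 = 7) = 4 (attained at k = 1)
  C[0][2] = min over k of (A[0][0] + B[0][2] = 7 + 9 = 16, A[0][1] + B[1][2] = 0 + 3 = 3, A[0][2] + B[2][2] = 2 + -4 = -2) = -2 (attained at k = 2)
  C[1][0] = min over k of (A[1][0] + B[0][0] = 3 + -1 = 2, A[1][1] + B[1][0] = 2 + 2 = 4, A[1][2] + B[2][0] = -1 + -3 = -4) = -4 (attained at k = 2)
  C[1][1] = min over k of (A[1][0] + B[0][1] = 3 + 1 = 4, A[1][1] + B[1][1] = 2 + 4 = 6, A[1][2] + B[2][1] = -1 + 5 = 4) = 4 (attained at k = 0)
  C[1][2] = min over k of (A[1][0] + B[0][2] = 3 + 9 = 12, A[1][1] + B[1][2] = 2 + 3 = 5, A[1][2] + B[2][2] = -1 + -4 = -5) = -5 (attained at k = 2)
  C[2][0] = min over k of (A[2][0] + B[0][0] = -5 + -1 = -6, A[2][1] + B[1][0] = 6 + 2 = 8, A[2][2] + B[2][0] = 2 + -3 = -1) = -6 (attained at k = 0)
  C[2][1] = min over k of (A[2][0] + B[0][1] = -5 + 1 = -4, A[2][1] + B[1][1] = 6 + 4 = 10, A[2][2] + B[2][1] = 2 + 5 = 7) = -4 (attained at k = 0)
  C[2][2] = min over k of (A[2][0] + B[0][2] = -5 + 9 = 4, A[2][1] + B[1][2] = 6 + 3 = 9, A[2][2] + B[2][2] = 2 + -4 = -2) = -2 (attained at k = 2)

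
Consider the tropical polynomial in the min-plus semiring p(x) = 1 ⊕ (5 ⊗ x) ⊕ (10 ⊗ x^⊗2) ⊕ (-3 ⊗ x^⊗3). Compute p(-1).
p(-1) = -6

A tropical monomial a ⊗ x^⊗i evaluates to a + i · x. Evaluating each term at x = -1:
  Term 0 contributes 1 + 0 · -1 = 1
  Term 1 contributes 5 + 1 · -1 = 4
  Term 2 contributes 10 + 2 · -1 = 8
  Term 3 contributes -3 + 3 · -1 = -6
p(-1) = ⊕ of these = min[1, 4, 8, -6] = -6.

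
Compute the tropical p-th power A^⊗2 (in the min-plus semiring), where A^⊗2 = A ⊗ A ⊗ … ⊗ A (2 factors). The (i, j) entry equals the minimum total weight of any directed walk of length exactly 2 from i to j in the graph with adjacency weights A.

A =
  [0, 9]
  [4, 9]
A^⊗2 =
  [0, 9]
  [4, 13]

Each entry (A^⊗2)_ij equals the minimum over all length-2 walks i = v_0 → v_1 → … → v_2 = j of Σ_t A[v_t][v_{t+1}]. For example, for (i, j) = (0, 1) we minimise over 2 possible intermediate vertex sequences; the minimum is 9, attained along the walk 0 → 0 → 1.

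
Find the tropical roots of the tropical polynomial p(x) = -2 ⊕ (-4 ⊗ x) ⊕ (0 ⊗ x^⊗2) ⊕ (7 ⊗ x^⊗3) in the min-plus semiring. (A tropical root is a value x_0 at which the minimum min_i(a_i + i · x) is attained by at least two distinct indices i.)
Roots: {-7, -4, 2}

Each tropical root is a break point of the lower envelope of the lines y = a_i + i · x (there are 4 lines, with slopes 0, 1, ..., 3). Only the lines that attain the minimum somewhere contribute to roots; other lines are dominated. Here the surviving (envelope) indices are i = 3, i = 2, i = 1, i = 0.
Intersections between consecutive envelope lines give the roots: for adjacent envelope indices i < j the intersection is x = (a_i − a_j) / (j − i). Reading off the sorted break points: {-7, -4, 2}.
Verification: at each break x_0, at least two indices attain the minimum of min_i(a_i + i · x_0).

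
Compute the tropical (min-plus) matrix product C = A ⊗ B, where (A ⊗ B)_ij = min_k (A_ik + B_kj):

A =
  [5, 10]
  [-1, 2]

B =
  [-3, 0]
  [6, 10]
A ⊗ B =
  [2, 5]
  [-4, -1]

Apply the min-plus product entry-by-entry:
  C[0][0] = min over k of (A[0][0] + B[0][0] = 5 + -3 = 2, A[0][1] + B[1][0] = 10 + 6 = 16) = 2 (attained at k = 0)
  C[0][1] = min over k of (A[0][0] + B[0][1] = 5 + 0 = 5, A[0][1] + B[1][1] = 10 + 10 = 20) = 5 (attained at k = 0)
  C[1][0] = min over k of (A[1][0] + B[0][0] = -1 + -3 = -4, A[1][1] + B[1][0] = 2 + 6 = 8) = -4 (attained at k = 0)
  C[1][1] = min over k of (A[1][0] + B[0][1] = -1 + 0 = -1, A[1][1] + B[1][1] = 2 + 10 = 12) = -1 (attained at k = 0)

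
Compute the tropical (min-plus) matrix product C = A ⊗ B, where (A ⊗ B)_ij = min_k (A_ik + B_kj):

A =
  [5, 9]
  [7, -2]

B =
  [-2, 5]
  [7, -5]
A ⊗ B =
  [3, 4]
  [5, -7]

Apply the min-plus product entry-by-entry:
  C[0][0] = min over k of (A[0][0] + B[0][0] = 5 + -2 = 3, A[0][1] + B[1][0] = 9 + 7 = 16) = 3 (attained at k = 0)
  C[0][1] = min over k of (A[0][0] + B[0][1] = 5 + 5 = 10, A[0][1] + B[1][1] = 9 + -5 = 4) = 4 (attained at k = 1)
  C[1][0] = min over k of (A[1][0] + B[0][0] = 7 + -2 = 5, A[1][1] + B[1][0] = -2 + 7 = 5) = 5 (attained at k = 0)
  C[1][1] = min over k of (A[1][0] + B[0][1] = 7 + 5 = 12, A[1][1] + B[1][1] = -2 + -5 = -7) = -7 (attained at k = 1)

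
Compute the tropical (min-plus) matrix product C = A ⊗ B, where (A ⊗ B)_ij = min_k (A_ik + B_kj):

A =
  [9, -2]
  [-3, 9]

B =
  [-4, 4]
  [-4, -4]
A ⊗ B =
  [-6, -6]
  [-7, 1]

Apply the min-plus product entry-by-entry:
  C[0][0] = min over k of (A[0][0] + B[0][0] = 9 + -4 = 5, A[0][1] + B[1][0] = -2 + -4 = -6) = -6 (attained at k = 1)
  C[0][1] = min over k of (A[0][0] + B[0][1] = 9 + 4 = 13, A[0][1] + B[1][1] = -2 + -4 = -6) = -6 (attained at k = 1)
  C[1][0] = min over k of (A[1][0] + B[0][0] = -3 + -4 = -7, A[1][1] + B[1][0] = 9 + -4 = 5) = -7 (attained at k = 0)
  C[1][1] = min over k of (A[1][0] + B[0][1] = -3 + 4 = 1, A[1][1] + B[1][1] = 9 + -4 = 5) = 1 (attained at k = 0)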